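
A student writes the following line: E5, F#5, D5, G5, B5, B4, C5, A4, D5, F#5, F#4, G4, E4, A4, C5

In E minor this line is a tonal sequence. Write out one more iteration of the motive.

Unit = 5 notes; the statements start on E5, B4, F#4, moving down a 4th each time.
So cell 4 is C4 D4 B3 E4 G4.

C4 D4 B3 E4 G4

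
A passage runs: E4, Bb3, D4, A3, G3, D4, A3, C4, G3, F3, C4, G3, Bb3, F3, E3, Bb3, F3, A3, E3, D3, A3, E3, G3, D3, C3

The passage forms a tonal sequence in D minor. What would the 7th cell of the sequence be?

F3 C3 E3 Bb2 A2

Unit = 5 notes; the statements start on E4, D4, C4, Bb3, A3, moving down a 2nd each time.
Continuing the starts: G3 → F3.
Statement 7 starts on F3 and keeps the same diatonic contour: F3 C3 E3 Bb2 A2.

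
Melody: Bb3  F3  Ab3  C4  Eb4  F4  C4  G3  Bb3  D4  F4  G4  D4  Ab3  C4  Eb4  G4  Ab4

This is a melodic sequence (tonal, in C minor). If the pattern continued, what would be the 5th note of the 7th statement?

D5

Grouping in 6s, the 5th note of each cell is Eb4, F4, G4.
Extending up a 2nd: Ab4 → Bb4 → C5 → D5.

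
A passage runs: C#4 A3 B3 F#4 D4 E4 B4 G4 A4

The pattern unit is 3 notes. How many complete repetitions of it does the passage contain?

9 notes in groups of 3 gives 9/3 = 3 statements.
Starts: C#4, F#4, B4 — each up a 4th.

3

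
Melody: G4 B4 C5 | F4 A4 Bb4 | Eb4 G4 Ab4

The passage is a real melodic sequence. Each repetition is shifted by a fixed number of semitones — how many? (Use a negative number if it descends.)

-2

Taking 3-note groups, the heads are G4, F4, Eb4: the pattern moves down a 2nd.
G4 to F4 spans -2 semitones.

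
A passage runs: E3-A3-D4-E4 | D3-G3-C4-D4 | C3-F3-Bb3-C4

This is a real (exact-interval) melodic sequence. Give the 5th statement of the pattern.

Taking 4-note groups, the heads are E3, D3, C3: the pattern moves down a 2nd.
Extending down a 2nd: Bb2 → Ab2.
From Ab2 the exact shape gives Ab2 Db3 Gb3 Ab3.

Ab2 Db3 Gb3 Ab3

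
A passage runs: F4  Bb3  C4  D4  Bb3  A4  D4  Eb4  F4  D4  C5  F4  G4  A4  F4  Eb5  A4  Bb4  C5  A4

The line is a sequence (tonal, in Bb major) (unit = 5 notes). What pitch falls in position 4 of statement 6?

Grouping in 5s, the 4th note of each cell is D4, F4, A4, C5.
Extending up a 3rd: Eb5 → G5.

G5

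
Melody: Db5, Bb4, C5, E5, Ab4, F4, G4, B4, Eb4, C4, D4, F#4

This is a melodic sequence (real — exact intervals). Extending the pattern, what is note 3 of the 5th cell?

With 4-note cells, note 3 of each statement runs C5, G4, D4.
Each moves down a 4th. Continuing: A3 → E3.

E3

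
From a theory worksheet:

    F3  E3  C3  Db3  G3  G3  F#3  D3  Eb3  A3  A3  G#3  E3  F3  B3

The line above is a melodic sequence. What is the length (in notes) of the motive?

5

There are 15 notes; a 5-note unit gives 3 cells:
F3 E3 C3 Db3 G3 | G3 F#3 D3 Eb3 A3 | A3 G#3 E3 F3 B3
That's a consistent up a 2nd shift per cell, and no other grouping gives one.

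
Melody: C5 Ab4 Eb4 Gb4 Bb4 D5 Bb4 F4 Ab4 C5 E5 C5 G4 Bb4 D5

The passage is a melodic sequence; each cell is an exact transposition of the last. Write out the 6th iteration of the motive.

The 5-note cells begin on C5, D5, E5 — each up a 2nd from the last.
Extending up a 2nd: F#5 → G#5 → A#5.
So cell 6 is A#5 F#5 C#5 E5 G#5.

A#5 F#5 C#5 E5 G#5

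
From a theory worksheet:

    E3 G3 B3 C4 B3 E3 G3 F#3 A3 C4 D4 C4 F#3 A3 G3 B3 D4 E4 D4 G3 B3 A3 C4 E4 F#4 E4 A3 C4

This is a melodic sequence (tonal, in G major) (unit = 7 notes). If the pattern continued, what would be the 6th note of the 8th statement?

With 7-note cells, note 6 of each statement runs E3, F#3, G3, A3.
Carrying that up a 2nd forward: B3 → C4 → D4 → E4.

E4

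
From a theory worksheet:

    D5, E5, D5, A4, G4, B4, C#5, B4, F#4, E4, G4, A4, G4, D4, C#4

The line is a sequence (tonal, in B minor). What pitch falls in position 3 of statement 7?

F#3

With 5-note cells, note 3 of each statement runs D5, B4, G4.
Each moves down a 3rd. Continuing: E4 → C#4 → A3 → F#3.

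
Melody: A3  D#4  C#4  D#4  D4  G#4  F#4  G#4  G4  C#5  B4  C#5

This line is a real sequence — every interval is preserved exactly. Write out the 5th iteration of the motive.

F5 B5 A5 B5

The 4-note cells begin on A3, D4, G4 — each up a 4th from the last.
Continuing the starts: C5 → F5.
Statement 5 starts on F5 and keeps the same exact contour: F5 B5 A5 B5.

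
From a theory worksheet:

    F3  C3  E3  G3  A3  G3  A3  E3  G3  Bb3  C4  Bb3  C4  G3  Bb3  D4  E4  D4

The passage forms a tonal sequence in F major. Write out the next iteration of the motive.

The 6-note cells begin on F3, A3, C4 — each up a 3rd from the last.
Statement 4 starts on E4 and keeps the same diatonic contour: E4 Bb3 D4 F4 G4 F4.

E4 Bb3 D4 F4 G4 F4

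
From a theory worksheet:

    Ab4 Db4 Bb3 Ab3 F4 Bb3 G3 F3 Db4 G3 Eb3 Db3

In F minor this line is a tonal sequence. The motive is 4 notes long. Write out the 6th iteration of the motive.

Eb3 Ab2 F2 Eb2

The 4-note cells begin on Ab4, F4, Db4 — each down a 3rd from the last.
Extending down a 3rd: Bb3 → G3 → Eb3.
So cell 6 is Eb3 Ab2 F2 Eb2.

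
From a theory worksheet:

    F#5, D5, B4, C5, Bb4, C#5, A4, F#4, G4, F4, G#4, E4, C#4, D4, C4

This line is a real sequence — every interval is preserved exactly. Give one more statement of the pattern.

D#4 B3 G#3 A3 G3

With a 5-note motive the entries are F#5, C#5, G#4, each down a 4th from the previous.
Statement 4 starts on D#4 and keeps the same exact contour: D#4 B3 G#3 A3 G3.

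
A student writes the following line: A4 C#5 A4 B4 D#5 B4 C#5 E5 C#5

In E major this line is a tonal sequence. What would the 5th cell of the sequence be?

E5 G#5 E5

With a 3-note motive the entries are A4, B4, C#5, each up a 2nd from the previous.
Extending up a 2nd: D#5 → E5.
Statement 5 starts on E5 and keeps the same diatonic contour: E5 G#5 E5.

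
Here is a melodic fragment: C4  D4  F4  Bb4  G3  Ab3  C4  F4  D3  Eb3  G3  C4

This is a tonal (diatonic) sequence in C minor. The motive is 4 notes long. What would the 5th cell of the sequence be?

Eb2 F2 Ab2 D3

The 4-note cells begin on C4, G3, D3 — each down a 4th from the last.
Continuing the starts: Ab2 → Eb2.
So cell 5 is Eb2 F2 Ab2 D3.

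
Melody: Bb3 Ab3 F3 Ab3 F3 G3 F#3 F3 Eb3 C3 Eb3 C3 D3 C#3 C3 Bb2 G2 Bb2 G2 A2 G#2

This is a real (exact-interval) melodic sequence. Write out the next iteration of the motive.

With a 7-note motive the entries are Bb3, F3, C3, each down a 4th from the previous.
So cell 4 is G2 F2 D2 F2 D2 E2 D#2.

G2 F2 D2 F2 D2 E2 D#2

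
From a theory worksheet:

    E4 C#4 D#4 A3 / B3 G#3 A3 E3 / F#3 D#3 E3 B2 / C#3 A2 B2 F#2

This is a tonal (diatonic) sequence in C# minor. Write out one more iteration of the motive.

G#2 E2 F#2 C#2

The 4-note cells begin on E4, B3, F#3, C#3 — each down a 4th from the last.
Statement 5 starts on G#2 and keeps the same diatonic contour: G#2 E2 F#2 C#2.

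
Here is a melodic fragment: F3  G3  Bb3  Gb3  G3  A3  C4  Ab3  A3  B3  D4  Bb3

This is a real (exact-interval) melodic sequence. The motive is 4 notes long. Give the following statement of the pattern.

With a 4-note motive the entries are F3, G3, A3, each up a 2nd from the previous.
From B3 the exact shape gives B3 C#4 E4 C4.

B3 C#4 E4 C4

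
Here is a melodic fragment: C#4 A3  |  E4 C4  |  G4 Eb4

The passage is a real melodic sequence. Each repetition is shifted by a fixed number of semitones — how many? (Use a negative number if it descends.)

3

The 2-note cells begin on C#4, E4, G4 — each up a 3rd from the last.
C#4 to E4 spans +3 semitones.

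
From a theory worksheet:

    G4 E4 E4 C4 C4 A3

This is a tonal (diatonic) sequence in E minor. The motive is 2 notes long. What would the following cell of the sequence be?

A3 F#3

Taking 2-note groups, the heads are G4, E4, C4: the pattern moves down a 3rd.
Statement 4 starts on A3 and keeps the same diatonic contour: A3 F#3.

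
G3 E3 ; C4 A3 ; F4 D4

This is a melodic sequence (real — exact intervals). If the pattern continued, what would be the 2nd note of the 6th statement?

Grouping in 2s, the 2nd note of each cell is E3, A3, D4.
Extending up a 4th: G4 → C5 → F5.

F5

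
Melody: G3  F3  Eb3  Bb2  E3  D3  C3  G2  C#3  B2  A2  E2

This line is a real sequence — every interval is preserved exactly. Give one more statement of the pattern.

A#2 G#2 F#2 C#2

Taking 4-note groups, the heads are G3, E3, C#3: the pattern moves down a 3rd.
So cell 4 is A#2 G#2 F#2 C#2.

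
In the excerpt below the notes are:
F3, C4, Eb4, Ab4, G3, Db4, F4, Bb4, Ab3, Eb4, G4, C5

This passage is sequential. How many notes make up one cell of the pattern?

4

There are 12 notes; a 4-note unit gives 3 cells:
F3 C4 Eb4 Ab4 | G3 Db4 F4 Bb4 | Ab3 Eb4 G4 C5
Every group is a transposition up a 2nd of the one before; no shorter unit works.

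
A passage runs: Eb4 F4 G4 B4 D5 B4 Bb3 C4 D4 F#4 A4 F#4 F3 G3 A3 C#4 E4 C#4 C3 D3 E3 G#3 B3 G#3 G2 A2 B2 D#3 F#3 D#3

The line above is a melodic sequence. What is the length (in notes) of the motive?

6

There are 30 notes; a 6-note unit gives 5 cells:
Eb4 F4 G4 B4 D5 B4 | Bb3 C4 D4 F#4 A4 F#4 | F3 G3 A3 C#4 E4 C#4 | C3 D3 E3 G#3 B3 G#3 | G2 A2 B2 D#3 F#3 D#3
Each cell is the previous one down a 4th — so the unit is 6 notes.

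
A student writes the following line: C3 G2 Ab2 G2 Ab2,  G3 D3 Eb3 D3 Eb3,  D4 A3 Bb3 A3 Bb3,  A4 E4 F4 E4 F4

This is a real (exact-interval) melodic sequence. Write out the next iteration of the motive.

Taking 5-note groups, the heads are C3, G3, D4, A4: the pattern moves up a 5th.
Statement 5 starts on E5 and keeps the same exact contour: E5 B4 C5 B4 C5.

E5 B4 C5 B4 C5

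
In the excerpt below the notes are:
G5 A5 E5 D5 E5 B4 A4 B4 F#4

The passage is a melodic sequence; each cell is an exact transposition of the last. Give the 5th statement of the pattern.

B3 C#4 G#3

With a 3-note motive the entries are G5, D5, A4, each down a 4th from the previous.
Continuing the starts: E4 → B3.
So cell 5 is B3 C#4 G#3.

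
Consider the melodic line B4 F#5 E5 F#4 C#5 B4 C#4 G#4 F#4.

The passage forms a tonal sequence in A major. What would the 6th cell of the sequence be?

Taking 3-note groups, the heads are B4, F#4, C#4: the pattern moves down a 4th.
Continuing the starts: G#3 → D3 → A2.
Statement 6 starts on A2 and keeps the same diatonic contour: A2 E3 D3.

A2 E3 D3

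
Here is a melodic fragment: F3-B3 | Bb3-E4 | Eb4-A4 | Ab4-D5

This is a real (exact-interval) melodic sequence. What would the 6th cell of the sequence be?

With a 2-note motive the entries are F3, Bb3, Eb4, Ab4, each up a 4th from the previous.
Extending up a 4th: Db5 → Gb5.
From Gb5 the exact shape gives Gb5 C6.

Gb5 C6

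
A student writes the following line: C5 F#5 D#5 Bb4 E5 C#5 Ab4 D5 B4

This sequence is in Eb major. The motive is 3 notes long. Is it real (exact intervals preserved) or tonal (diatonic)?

Each cell has the same semitone pattern (6, -3) — intervals are preserved exactly.
And F#5 lies outside Eb major, so the sequence is real rather than tonal.

real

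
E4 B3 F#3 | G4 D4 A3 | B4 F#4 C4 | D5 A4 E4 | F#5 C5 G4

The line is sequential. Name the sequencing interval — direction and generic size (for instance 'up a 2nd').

up a 3rd

The 3-note cells begin on E4, G4, B4, D5, F#5 — each up a 3rd from the last.
From E4 to G4: up a 3rd.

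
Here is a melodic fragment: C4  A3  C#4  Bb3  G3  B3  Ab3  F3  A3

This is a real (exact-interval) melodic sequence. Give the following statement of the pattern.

Taking 3-note groups, the heads are C4, Bb3, Ab3: the pattern moves down a 2nd.
From Gb3 the exact shape gives Gb3 Eb3 G3.

Gb3 Eb3 G3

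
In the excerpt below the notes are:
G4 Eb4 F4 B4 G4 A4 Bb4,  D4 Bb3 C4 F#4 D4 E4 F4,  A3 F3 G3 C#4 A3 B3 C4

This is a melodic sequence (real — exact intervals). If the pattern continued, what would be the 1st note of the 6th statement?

F#2

Grouping in 7s, the 1st note of each cell is G4, D4, A3.
Extending down a 4th: E3 → B2 → F#2.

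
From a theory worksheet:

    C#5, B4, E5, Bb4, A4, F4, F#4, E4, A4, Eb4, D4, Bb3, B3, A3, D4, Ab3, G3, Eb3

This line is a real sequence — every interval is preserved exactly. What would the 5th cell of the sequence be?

Unit = 6 notes; the statements start on C#5, F#4, B3, moving down a 5th each time.
Extending down a 5th: E3 → A2.
So cell 5 is A2 G2 C3 Gb2 F2 Db2.

A2 G2 C3 Gb2 F2 Db2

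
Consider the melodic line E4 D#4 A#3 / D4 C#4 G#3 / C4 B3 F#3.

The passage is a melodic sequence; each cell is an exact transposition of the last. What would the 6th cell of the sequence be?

Gb3 F3 C3

The 3-note cells begin on E4, D4, C4 — each down a 2nd from the last.
Extending down a 2nd: Bb3 → Ab3 → Gb3.
From Gb3 the exact shape gives Gb3 F3 C3.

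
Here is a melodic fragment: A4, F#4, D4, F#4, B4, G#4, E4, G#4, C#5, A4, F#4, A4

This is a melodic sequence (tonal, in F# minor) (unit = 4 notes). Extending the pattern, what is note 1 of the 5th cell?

Grouping in 4s, the 1st note of each cell is A4, B4, C#5.
Each moves up a 2nd. Continuing: D5 → E5.

E5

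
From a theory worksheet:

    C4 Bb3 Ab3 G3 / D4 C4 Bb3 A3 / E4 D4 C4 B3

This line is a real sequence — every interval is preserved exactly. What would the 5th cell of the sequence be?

The 4-note cells begin on C4, D4, E4 — each up a 2nd from the last.
Extending up a 2nd: F#4 → G#4.
Statement 5 starts on G#4 and keeps the same exact contour: G#4 F#4 E4 D#4.

G#4 F#4 E4 D#4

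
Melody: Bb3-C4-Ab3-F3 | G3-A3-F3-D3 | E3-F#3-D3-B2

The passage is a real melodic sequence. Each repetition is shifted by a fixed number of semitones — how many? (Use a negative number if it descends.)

Taking 4-note groups, the heads are Bb3, G3, E3: the pattern moves down a 3rd.
Bb3 to G3 spans -3 semitones.

-3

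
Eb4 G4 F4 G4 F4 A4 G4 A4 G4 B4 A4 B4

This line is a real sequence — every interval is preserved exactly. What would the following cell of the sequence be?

The 4-note cells begin on Eb4, F4, G4 — each up a 2nd from the last.
So cell 4 is A4 C#5 B4 C#5.

A4 C#5 B4 C#5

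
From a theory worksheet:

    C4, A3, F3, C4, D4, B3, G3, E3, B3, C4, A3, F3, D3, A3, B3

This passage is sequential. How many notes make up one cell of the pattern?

There are 15 notes; a 5-note unit gives 3 cells:
C4 A3 F3 C4 D4 | B3 G3 E3 B3 C4 | A3 F3 D3 A3 B3
Each cell is the previous one down a 2nd — so the unit is 5 notes.

5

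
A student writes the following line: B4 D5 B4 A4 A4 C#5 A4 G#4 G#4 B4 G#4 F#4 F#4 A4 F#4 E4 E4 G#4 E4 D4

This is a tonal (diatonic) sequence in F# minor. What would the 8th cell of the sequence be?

B3 D4 B3 A3

Unit = 4 notes; the statements start on B4, A4, G#4, F#4, E4, moving down a 2nd each time.
Extending down a 2nd: D4 → C#4 → B3.
Statement 8 starts on B3 and keeps the same diatonic contour: B3 D4 B3 A3.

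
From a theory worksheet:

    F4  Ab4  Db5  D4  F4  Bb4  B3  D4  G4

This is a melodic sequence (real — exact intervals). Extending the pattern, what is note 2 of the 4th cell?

B3

Grouping in 3s, the 2nd note of each cell is Ab4, F4, D4.
Each moves down a 3rd; the next is B3.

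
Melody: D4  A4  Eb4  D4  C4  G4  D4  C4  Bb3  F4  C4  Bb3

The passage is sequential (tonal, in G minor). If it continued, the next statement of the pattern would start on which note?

A3

Taking 4-note groups, the heads are D4, C4, Bb3: the pattern moves down a 2nd.
One more step down a 2nd gives A3.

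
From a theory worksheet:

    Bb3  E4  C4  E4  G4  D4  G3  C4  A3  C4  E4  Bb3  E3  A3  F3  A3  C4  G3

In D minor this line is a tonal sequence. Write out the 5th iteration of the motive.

A2 D3 Bb2 D3 F3 C3

The 6-note cells begin on Bb3, G3, E3 — each down a 3rd from the last.
Extending down a 3rd: C3 → A2.
Statement 5 starts on A2 and keeps the same diatonic contour: A2 D3 Bb2 D3 F3 C3.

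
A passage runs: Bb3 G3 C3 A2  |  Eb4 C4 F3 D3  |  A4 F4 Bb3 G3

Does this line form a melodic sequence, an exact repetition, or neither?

sequence

Each 4-note cell is the previous one transposed up a 4th.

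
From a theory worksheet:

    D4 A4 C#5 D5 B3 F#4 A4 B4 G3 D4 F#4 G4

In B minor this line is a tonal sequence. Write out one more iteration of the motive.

E3 B3 D4 E4

With a 4-note motive the entries are D4, B3, G3, each down a 3rd from the previous.
Statement 4 starts on E3 and keeps the same diatonic contour: E3 B3 D4 E4.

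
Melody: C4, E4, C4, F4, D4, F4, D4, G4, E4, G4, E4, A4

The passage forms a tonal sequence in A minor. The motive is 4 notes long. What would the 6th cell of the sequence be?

A4 C5 A4 D5

Taking 4-note groups, the heads are C4, D4, E4: the pattern moves up a 2nd.
Continuing the starts: F4 → G4 → A4.
So cell 6 is A4 C5 A4 D5.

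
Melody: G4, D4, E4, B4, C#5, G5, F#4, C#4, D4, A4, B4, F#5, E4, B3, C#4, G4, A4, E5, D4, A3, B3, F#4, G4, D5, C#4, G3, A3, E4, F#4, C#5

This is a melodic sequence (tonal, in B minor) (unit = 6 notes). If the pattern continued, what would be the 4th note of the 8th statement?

With 6-note cells, note 4 of each statement runs B4, A4, G4, F#4, E4.
Each moves down a 2nd. Continuing: D4 → C#4 → B3.

B3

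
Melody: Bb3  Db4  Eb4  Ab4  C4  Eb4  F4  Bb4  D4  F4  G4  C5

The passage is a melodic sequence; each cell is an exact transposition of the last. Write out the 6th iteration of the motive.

Unit = 4 notes; the statements start on Bb3, C4, D4, moving up a 2nd each time.
Continuing the starts: E4 → F#4 → G#4.
Statement 6 starts on G#4 and keeps the same exact contour: G#4 B4 C#5 F#5.

G#4 B4 C#5 F#5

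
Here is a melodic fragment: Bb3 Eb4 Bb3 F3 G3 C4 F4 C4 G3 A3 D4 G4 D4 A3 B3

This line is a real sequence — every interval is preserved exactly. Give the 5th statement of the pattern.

Taking 5-note groups, the heads are Bb3, C4, D4: the pattern moves up a 2nd.
Continuing the starts: E4 → F#4.
From F#4 the exact shape gives F#4 B4 F#4 C#4 D#4.

F#4 B4 F#4 C#4 D#4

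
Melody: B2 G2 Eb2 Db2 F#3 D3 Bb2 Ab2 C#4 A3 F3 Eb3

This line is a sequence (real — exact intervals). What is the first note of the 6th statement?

Taking 4-note groups, the heads are B2, F#3, C#4: the pattern moves up a 5th.
Extending the heads up a 5th: G#4 → D#5 → A#5.

A#5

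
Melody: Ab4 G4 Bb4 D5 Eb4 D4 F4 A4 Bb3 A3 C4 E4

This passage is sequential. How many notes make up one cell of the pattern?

4

12 notes total. Splitting into 3 groups of 4:
Ab4 G4 Bb4 D5 | Eb4 D4 F4 A4 | Bb3 A3 C4 E4
That's a consistent down a 4th shift per cell, and no other grouping gives one.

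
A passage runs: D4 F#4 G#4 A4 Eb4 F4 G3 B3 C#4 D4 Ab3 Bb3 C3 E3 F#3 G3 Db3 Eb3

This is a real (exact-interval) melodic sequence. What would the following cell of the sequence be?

With a 6-note motive the entries are D4, G3, C3, each down a 5th from the previous.
Statement 4 starts on F2 and keeps the same exact contour: F2 A2 B2 C3 Gb2 Ab2.

F2 A2 B2 C3 Gb2 Ab2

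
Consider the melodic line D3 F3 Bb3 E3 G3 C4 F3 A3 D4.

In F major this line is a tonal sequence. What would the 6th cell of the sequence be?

Bb3 D4 G4

With a 3-note motive the entries are D3, E3, F3, each up a 2nd from the previous.
Extending up a 2nd: G3 → A3 → Bb3.
From Bb3 the diatonic shape gives Bb3 D4 G4.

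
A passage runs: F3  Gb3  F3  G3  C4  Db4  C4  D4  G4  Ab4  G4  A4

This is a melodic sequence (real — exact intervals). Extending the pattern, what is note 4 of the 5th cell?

B5

Grouping in 4s, the 4th note of each cell is G3, D4, A4.
Carrying that up a 5th forward: E5 → B5.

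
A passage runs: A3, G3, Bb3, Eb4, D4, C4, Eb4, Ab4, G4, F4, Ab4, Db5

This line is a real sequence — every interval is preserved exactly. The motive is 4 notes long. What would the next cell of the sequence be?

C5 Bb4 Db5 Gb5

Taking 4-note groups, the heads are A3, D4, G4: the pattern moves up a 4th.
Statement 4 starts on C5 and keeps the same exact contour: C5 Bb4 Db5 Gb5.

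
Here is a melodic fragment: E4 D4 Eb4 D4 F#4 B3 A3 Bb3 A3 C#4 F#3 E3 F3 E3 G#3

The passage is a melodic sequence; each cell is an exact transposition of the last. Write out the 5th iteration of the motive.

With a 5-note motive the entries are E4, B3, F#3, each down a 4th from the previous.
Continuing the starts: C#3 → G#2.
Statement 5 starts on G#2 and keeps the same exact contour: G#2 F#2 G2 F#2 A#2.

G#2 F#2 G2 F#2 A#2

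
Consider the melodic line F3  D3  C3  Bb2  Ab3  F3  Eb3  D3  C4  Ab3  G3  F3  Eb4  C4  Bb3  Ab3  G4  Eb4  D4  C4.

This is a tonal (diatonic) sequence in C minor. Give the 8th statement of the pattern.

F5 D5 C5 Bb4

With a 4-note motive the entries are F3, Ab3, C4, Eb4, G4, each up a 3rd from the previous.
Carrying on: Bb4 → D5 → F5.
Statement 8 starts on F5 and keeps the same diatonic contour: F5 D5 C5 Bb4.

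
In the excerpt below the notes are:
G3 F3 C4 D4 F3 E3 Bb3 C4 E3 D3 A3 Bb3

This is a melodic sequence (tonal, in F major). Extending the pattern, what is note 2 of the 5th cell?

Bb2

Grouping in 4s, the 2nd note of each cell is F3, E3, D3.
Each moves down a 2nd. Continuing: C3 → Bb2.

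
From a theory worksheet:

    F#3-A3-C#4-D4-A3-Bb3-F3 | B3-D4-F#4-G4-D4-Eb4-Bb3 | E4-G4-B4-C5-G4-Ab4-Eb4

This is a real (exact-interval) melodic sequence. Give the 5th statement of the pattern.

The 7-note cells begin on F#3, B3, E4 — each up a 4th from the last.
Continuing the starts: A4 → D5.
Statement 5 starts on D5 and keeps the same exact contour: D5 F5 A5 Bb5 F5 Gb5 Db5.

D5 F5 A5 Bb5 F5 Gb5 Db5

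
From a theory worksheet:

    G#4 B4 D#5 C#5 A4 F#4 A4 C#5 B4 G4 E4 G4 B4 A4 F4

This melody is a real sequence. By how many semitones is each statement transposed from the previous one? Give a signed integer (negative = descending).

-2

With a 5-note motive the entries are G#4, F#4, E4, each down a 2nd from the previous.
G#4→F#4 is 66 − 68 = -2 semitones.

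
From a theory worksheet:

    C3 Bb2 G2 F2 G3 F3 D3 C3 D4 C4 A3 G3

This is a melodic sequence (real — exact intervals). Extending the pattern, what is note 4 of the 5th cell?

A4

With 4-note cells, note 4 of each statement runs F2, C3, G3.
Carrying that up a 5th forward: D4 → A4.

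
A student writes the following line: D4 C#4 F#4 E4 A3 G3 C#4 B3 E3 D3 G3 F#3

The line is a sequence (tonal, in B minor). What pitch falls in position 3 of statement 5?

A2

Grouping in 4s, the 3rd note of each cell is F#4, C#4, G3.
Carrying that down a 4th forward: D3 → A2.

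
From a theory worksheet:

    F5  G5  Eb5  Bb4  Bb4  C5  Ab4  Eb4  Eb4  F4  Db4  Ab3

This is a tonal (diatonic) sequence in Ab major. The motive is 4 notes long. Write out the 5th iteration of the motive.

Taking 4-note groups, the heads are F5, Bb4, Eb4: the pattern moves down a 5th.
Carrying on: Ab3 → Db3.
So cell 5 is Db3 Eb3 C3 G2.

Db3 Eb3 C3 G2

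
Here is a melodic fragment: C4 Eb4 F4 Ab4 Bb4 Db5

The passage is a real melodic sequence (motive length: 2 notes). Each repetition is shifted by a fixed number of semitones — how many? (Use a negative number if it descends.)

With a 2-note motive the entries are C4, F4, Bb4, each up a 4th from the previous.
Counting half-steps from C4 to F4: 5.

5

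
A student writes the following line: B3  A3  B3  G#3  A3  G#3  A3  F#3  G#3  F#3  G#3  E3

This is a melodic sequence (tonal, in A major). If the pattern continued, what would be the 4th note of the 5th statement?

With 4-note cells, note 4 of each statement runs G#3, F#3, E3.
Extending down a 2nd: D3 → C#3.

C#3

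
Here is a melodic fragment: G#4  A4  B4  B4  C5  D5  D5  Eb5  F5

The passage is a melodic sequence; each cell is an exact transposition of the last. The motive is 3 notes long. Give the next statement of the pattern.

Taking 3-note groups, the heads are G#4, B4, D5: the pattern moves up a 3rd.
So cell 4 is F5 Gb5 Ab5.

F5 Gb5 Ab5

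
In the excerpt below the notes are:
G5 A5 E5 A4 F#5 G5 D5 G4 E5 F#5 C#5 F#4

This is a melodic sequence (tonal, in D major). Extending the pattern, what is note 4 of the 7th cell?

B3

With 4-note cells, note 4 of each statement runs A4, G4, F#4.
Carrying that down a 2nd forward: E4 → D4 → C#4 → B3.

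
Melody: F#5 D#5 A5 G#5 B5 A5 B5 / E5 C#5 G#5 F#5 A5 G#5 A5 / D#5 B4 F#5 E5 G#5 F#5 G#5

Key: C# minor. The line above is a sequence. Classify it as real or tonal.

tonal

Every note is diatonic to C# minor.
Cell 1 has +6 semitones from note 2 to 3, but cell 2 has +7 — the interval quality changes while the contour stays the same, which is the hallmark of a tonal sequence.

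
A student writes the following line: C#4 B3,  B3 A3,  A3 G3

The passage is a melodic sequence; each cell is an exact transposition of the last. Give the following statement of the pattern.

With a 2-note motive the entries are C#4, B3, A3, each down a 2nd from the previous.
So cell 4 is G3 F3.

G3 F3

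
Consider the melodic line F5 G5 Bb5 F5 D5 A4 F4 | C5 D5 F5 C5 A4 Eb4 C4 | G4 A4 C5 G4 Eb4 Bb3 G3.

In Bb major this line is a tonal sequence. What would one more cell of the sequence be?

The 7-note cells begin on F5, C5, G4 — each down a 4th from the last.
From D4 the diatonic shape gives D4 Eb4 G4 D4 Bb3 F3 D3.

D4 Eb4 G4 D4 Bb3 F3 D3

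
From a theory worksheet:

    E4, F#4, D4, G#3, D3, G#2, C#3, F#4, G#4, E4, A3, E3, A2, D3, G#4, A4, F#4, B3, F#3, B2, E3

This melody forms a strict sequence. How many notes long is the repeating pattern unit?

There are 21 notes; a 7-note unit gives 3 cells:
E4 F#4 D4 G#3 D3 G#2 C#3 | F#4 G#4 E4 A3 E3 A2 D3 | G#4 A4 F#4 B3 F#3 B2 E3
That's a consistent up a 2nd shift per cell, and no other grouping gives one.

7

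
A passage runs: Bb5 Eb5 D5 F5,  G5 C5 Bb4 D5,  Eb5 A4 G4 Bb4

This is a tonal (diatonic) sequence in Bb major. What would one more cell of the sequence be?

Taking 4-note groups, the heads are Bb5, G5, Eb5: the pattern moves down a 3rd.
So cell 4 is C5 F4 Eb4 G4.

C5 F4 Eb4 G4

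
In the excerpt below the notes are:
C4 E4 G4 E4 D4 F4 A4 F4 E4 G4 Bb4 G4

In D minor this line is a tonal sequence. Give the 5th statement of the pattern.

G4 Bb4 D5 Bb4

With a 4-note motive the entries are C4, D4, E4, each up a 2nd from the previous.
Carrying on: F4 → G4.
Statement 5 starts on G4 and keeps the same diatonic contour: G4 Bb4 D5 Bb4.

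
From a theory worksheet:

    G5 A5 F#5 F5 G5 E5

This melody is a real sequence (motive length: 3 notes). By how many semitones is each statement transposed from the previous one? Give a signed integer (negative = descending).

-2

With a 3-note motive the entries are G5, F5, each down a 2nd from the previous.
Counting half-steps from G5 to F5: -2.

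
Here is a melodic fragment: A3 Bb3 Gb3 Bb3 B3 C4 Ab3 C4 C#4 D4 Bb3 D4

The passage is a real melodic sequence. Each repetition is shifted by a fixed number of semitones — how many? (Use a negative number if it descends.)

Unit = 4 notes; the statements start on A3, B3, C#4, moving up a 2nd each time.
Counting half-steps from A3 to B3: 2.

2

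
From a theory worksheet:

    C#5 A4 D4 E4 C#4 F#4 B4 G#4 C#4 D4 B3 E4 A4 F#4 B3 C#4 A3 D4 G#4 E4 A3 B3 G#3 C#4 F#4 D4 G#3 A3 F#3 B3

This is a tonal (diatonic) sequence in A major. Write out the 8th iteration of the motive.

With a 6-note motive the entries are C#5, B4, A4, G#4, F#4, each down a 2nd from the previous.
Carrying on: E4 → D4 → C#4.
From C#4 the diatonic shape gives C#4 A3 D3 E3 C#3 F#3.

C#4 A3 D3 E3 C#3 F#3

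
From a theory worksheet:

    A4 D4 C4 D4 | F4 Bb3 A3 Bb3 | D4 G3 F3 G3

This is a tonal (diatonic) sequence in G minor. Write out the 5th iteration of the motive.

With a 4-note motive the entries are A4, F4, D4, each down a 3rd from the previous.
Extending down a 3rd: Bb3 → G3.
So cell 5 is G3 C3 Bb2 C3.

G3 C3 Bb2 C3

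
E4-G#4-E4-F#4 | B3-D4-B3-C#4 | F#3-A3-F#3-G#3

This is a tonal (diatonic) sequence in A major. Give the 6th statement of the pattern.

Unit = 4 notes; the statements start on E4, B3, F#3, moving down a 4th each time.
Continuing the starts: C#3 → G#2 → D2.
So cell 6 is D2 F#2 D2 E2.

D2 F#2 D2 E2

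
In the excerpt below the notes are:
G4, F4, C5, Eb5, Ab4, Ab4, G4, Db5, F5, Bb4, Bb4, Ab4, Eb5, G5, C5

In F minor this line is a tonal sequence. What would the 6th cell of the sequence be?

With a 5-note motive the entries are G4, Ab4, Bb4, each up a 2nd from the previous.
Carrying on: C5 → Db5 → Eb5.
So cell 6 is Eb5 Db5 Ab5 C6 F5.

Eb5 Db5 Ab5 C6 F5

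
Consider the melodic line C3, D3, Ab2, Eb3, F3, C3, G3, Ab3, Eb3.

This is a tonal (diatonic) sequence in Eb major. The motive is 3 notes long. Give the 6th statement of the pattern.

With a 3-note motive the entries are C3, Eb3, G3, each up a 3rd from the previous.
Continuing the starts: Bb3 → D4 → F4.
From F4 the diatonic shape gives F4 G4 D4.

F4 G4 D4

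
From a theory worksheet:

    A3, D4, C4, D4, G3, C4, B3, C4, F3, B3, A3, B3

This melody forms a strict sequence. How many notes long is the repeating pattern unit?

4

There are 12 notes; a 4-note unit gives 3 cells:
A3 D4 C4 D4 | G3 C4 B3 C4 | F3 B3 A3 B3
Each cell is the previous one down a 2nd — so the unit is 4 notes.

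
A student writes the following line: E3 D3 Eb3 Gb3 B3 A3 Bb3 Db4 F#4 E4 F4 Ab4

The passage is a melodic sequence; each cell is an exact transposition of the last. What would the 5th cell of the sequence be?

G#5 F#5 G5 Bb5

The 4-note cells begin on E3, B3, F#4 — each up a 5th from the last.
Continuing the starts: C#5 → G#5.
From G#5 the exact shape gives G#5 F#5 G5 Bb5.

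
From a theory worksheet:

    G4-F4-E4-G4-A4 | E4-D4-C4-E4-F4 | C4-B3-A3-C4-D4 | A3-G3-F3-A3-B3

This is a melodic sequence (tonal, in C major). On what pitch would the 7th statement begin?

Taking 5-note groups, the heads are G4, E4, C4, A3: the pattern moves down a 3rd.
Extending the heads down a 3rd: F3 → D3 → B2.

B2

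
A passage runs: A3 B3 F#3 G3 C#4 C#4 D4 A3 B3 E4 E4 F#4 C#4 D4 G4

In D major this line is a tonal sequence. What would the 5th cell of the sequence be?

B4 C#5 G4 A4 D5

Taking 5-note groups, the heads are A3, C#4, E4: the pattern moves up a 3rd.
Carrying on: G4 → B4.
From B4 the diatonic shape gives B4 C#5 G4 A4 D5.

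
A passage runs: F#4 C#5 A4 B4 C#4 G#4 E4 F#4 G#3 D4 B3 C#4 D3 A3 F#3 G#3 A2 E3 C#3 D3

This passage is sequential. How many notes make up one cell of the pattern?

20 notes total. Splitting into 5 groups of 4:
F#4 C#5 A4 B4 | C#4 G#4 E4 F#4 | G#3 D4 B3 C#4 | D3 A3 F#3 G#3 | A2 E3 C#3 D3
Every group is a transposition down a 4th of the one before; no shorter unit works.

4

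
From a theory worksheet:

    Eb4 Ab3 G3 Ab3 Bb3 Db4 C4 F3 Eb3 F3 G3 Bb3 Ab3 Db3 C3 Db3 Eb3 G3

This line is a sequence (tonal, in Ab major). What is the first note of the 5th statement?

The 6-note cells begin on Eb4, C4, Ab3 — each down a 3rd from the last.
Extending the heads down a 3rd: F3 → Db3.

Db3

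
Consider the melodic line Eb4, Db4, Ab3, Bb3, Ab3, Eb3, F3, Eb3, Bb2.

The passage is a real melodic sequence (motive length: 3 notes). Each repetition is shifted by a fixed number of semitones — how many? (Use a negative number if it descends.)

Taking 3-note groups, the heads are Eb4, Bb3, F3: the pattern moves down a 4th.
Counting half-steps from Eb4 to Bb3: -5.

-5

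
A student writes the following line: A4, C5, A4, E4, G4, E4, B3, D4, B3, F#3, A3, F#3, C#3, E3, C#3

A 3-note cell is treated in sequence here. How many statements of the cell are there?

5

15 notes in groups of 3 gives 15/3 = 5 statements.
Starts: A4, E4, B3, F#3, C#3 — each down a 4th.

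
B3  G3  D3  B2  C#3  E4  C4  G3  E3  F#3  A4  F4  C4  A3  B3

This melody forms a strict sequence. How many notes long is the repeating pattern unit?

There are 15 notes; a 5-note unit gives 3 cells:
B3 G3 D3 B2 C#3 | E4 C4 G3 E3 F#3 | A4 F4 C4 A3 B3
That's a consistent up a 4th shift per cell, and no other grouping gives one.

5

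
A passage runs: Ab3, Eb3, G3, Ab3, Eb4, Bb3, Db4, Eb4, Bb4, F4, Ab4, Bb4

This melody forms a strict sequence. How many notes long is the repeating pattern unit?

12 notes total. Splitting into 3 groups of 4:
Ab3 Eb3 G3 Ab3 | Eb4 Bb3 Db4 Eb4 | Bb4 F4 Ab4 Bb4
Each cell is the previous one up a 5th — so the unit is 4 notes.

4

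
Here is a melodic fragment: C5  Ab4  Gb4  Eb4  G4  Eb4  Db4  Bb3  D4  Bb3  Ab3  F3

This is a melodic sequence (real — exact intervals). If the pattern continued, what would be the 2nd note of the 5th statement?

With 4-note cells, note 2 of each statement runs Ab4, Eb4, Bb3.
Extending down a 4th: F3 → C3.

C3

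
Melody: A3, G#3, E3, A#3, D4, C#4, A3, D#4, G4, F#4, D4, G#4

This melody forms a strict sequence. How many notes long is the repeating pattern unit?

4

There are 12 notes; a 4-note unit gives 3 cells:
A3 G#3 E3 A#3 | D4 C#4 A3 D#4 | G4 F#4 D4 G#4
That's a consistent up a 4th shift per cell, and no other grouping gives one.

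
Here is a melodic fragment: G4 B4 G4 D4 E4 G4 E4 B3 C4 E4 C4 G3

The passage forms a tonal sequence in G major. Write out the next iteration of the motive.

With a 4-note motive the entries are G4, E4, C4, each down a 3rd from the previous.
So cell 4 is A3 C4 A3 E3.

A3 C4 A3 E3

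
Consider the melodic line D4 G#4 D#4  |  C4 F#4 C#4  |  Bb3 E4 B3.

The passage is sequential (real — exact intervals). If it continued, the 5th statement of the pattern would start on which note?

Unit = 3 notes; the statements start on D4, C4, Bb3, moving down a 2nd each time.
Continuing: Ab3 → Gb3. Statement 5 starts on Gb3.

Gb3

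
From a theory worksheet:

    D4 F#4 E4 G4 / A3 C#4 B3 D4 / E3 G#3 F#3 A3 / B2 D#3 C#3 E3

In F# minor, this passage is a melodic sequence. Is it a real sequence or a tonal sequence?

real

Each cell has the same semitone pattern (4, -2, 3) — intervals are preserved exactly.
And G4 lies outside F# minor, so the sequence is real rather than tonal.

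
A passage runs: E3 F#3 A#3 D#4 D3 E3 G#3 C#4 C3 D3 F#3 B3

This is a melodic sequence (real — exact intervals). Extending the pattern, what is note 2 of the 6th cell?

Ab2

With 4-note cells, note 2 of each statement runs F#3, E3, D3.
Carrying that down a 2nd forward: C3 → Bb2 → Ab2.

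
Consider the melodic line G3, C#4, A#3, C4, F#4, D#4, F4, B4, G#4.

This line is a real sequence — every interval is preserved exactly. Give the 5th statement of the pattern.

Eb5 A5 F#5

Unit = 3 notes; the statements start on G3, C4, F4, moving up a 4th each time.
Carrying on: Bb4 → Eb5.
So cell 5 is Eb5 A5 F#5.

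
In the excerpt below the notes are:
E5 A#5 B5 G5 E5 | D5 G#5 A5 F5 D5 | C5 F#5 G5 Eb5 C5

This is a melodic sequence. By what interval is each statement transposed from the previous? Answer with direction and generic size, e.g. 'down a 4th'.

down a 2nd

The 5-note cells begin on E5, D5, C5 — each down a 2nd from the last.
E5 to D5 is down a 2nd.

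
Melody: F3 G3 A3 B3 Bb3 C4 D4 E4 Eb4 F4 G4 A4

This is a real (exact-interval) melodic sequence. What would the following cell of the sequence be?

Taking 4-note groups, the heads are F3, Bb3, Eb4: the pattern moves up a 4th.
So cell 4 is Ab4 Bb4 C5 D5.

Ab4 Bb4 C5 D5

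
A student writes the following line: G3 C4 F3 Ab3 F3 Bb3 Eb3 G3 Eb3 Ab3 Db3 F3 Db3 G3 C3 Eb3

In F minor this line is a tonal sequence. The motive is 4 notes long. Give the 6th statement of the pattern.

Bb2 Eb3 Ab2 C3

Taking 4-note groups, the heads are G3, F3, Eb3, Db3: the pattern moves down a 2nd.
Extending down a 2nd: C3 → Bb2.
From Bb2 the diatonic shape gives Bb2 Eb3 Ab2 C3.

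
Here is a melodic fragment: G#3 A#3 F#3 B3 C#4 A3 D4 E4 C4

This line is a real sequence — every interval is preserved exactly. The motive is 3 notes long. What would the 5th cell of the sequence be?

Ab4 Bb4 Gb4

The 3-note cells begin on G#3, B3, D4 — each up a 3rd from the last.
Continuing the starts: F4 → Ab4.
Statement 5 starts on Ab4 and keeps the same exact contour: Ab4 Bb4 Gb4.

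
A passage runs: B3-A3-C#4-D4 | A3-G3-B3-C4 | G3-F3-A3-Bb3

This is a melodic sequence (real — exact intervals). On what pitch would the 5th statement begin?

The 4-note cells begin on B3, A3, G3 — each down a 2nd from the last.
Continuing: F3 → Eb3. Statement 5 starts on Eb3.

Eb3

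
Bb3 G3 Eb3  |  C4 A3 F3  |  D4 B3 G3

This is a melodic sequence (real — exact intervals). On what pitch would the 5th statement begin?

F#4

With a 3-note motive the entries are Bb3, C4, D4, each up a 2nd from the previous.
Continuing: E4 → F#4. Statement 5 starts on F#4.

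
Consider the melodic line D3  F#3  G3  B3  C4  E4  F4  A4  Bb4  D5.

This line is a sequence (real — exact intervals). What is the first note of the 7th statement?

Ab5

The 2-note cells begin on D3, G3, C4, F4, Bb4 — each up a 4th from the last.
Extending the heads up a 4th: Eb5 → Ab5.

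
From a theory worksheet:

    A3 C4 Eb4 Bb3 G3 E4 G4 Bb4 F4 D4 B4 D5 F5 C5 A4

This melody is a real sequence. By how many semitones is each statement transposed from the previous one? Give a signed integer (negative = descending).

Unit = 5 notes; the statements start on A3, E4, B4, moving up a 5th each time.
A3→E4 is 64 − 57 = 7 semitones.

7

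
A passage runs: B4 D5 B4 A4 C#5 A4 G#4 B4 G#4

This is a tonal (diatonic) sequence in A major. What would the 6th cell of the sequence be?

D4 F#4 D4

Taking 3-note groups, the heads are B4, A4, G#4: the pattern moves down a 2nd.
Continuing the starts: F#4 → E4 → D4.
Statement 6 starts on D4 and keeps the same diatonic contour: D4 F#4 D4.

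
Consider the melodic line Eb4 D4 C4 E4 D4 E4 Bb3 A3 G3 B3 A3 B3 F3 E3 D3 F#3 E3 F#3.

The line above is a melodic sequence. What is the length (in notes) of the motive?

6

18 notes total. Splitting into 3 groups of 6:
Eb4 D4 C4 E4 D4 E4 | Bb3 A3 G3 B3 A3 B3 | F3 E3 D3 F#3 E3 F#3
Every group is a transposition down a 4th of the one before; no shorter unit works.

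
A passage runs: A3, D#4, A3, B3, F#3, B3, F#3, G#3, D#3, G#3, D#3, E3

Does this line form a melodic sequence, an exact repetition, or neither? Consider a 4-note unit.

Each 4-note cell is the previous one transposed down a 3rd.

sequence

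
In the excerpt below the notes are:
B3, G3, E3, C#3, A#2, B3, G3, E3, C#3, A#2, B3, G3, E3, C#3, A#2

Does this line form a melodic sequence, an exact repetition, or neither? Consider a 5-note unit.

repetition

Each 5-note cell is identical (B3 G3 E3 C#3 A#2), restated at the same pitch.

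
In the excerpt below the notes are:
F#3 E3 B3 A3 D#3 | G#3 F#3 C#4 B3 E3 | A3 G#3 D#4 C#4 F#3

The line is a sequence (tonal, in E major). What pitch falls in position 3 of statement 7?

A4

Grouping in 5s, the 3rd note of each cell is B3, C#4, D#4.
Extending up a 2nd: E4 → F#4 → G#4 → A4.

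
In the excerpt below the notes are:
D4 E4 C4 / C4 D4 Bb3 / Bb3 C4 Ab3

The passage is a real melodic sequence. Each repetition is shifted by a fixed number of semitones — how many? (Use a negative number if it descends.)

-2

Taking 3-note groups, the heads are D4, C4, Bb3: the pattern moves down a 2nd.
D4 to C4 spans -2 semitones.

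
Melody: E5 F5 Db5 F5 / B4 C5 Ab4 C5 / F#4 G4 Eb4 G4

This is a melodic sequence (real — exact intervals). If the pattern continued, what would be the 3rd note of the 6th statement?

C3

The unit is 4 notes. Position-3 pitches of the 3 shown cells: Db5, Ab4, Eb4.
Carrying that down a 4th forward: Bb3 → F3 → C3.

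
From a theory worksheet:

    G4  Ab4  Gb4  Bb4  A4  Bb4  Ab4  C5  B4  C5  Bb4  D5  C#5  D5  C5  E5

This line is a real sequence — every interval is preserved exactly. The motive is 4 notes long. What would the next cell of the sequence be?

The 4-note cells begin on G4, A4, B4, C#5 — each up a 2nd from the last.
Statement 5 starts on D#5 and keeps the same exact contour: D#5 E5 D5 F#5.

D#5 E5 D5 F#5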